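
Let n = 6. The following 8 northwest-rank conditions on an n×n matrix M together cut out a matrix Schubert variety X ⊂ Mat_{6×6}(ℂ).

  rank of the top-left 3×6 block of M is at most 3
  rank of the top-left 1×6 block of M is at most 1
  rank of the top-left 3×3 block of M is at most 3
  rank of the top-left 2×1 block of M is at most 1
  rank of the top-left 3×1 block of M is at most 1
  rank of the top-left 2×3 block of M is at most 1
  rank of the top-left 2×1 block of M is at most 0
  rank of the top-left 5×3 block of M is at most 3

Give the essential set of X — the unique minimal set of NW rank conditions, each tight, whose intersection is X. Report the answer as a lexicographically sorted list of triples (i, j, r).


Propagating the 8 rank bounds to every northwest block:

  0  1  1  1  1  1
  0  1  1  2  2  2
  1  2  2  3  3  3
  1  2  3  4  4  4
  1  2  3  4  5  5
  1  2  3  4  5  6

the unique w with this rank table is (2, 4, 1, 3, 5, 6).

|D(w)|=3, |Ess(w)|=2:

[(2, 1, 0), (2, 3, 1)]


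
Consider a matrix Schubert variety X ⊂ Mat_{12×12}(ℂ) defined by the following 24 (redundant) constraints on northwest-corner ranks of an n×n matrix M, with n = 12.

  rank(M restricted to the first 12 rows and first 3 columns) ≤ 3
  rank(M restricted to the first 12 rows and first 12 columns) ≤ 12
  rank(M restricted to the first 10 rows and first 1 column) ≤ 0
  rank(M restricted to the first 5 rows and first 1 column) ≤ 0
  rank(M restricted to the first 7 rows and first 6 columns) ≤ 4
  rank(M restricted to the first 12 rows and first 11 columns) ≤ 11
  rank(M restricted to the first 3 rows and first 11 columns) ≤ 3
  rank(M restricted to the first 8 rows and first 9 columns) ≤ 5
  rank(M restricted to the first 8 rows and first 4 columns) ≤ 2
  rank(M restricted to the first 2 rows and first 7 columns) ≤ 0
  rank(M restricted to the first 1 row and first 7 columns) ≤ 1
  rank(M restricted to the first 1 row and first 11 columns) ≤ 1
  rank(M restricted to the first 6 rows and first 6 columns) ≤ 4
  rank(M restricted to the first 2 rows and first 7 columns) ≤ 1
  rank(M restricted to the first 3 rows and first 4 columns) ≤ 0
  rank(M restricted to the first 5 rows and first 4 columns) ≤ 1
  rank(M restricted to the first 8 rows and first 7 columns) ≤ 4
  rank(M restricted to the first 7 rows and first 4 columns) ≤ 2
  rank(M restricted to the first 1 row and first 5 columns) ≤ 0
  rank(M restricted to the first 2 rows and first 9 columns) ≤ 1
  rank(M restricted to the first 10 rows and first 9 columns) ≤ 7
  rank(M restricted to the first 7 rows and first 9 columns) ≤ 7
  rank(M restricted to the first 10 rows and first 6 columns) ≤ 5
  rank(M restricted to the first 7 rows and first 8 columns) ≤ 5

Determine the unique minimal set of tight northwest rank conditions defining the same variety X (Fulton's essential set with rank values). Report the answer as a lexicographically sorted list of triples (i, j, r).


Rank table r_w(12×12) implied by the 24 constraints:

  0  0  0  0  0  0  0  1  1  1  1  1
  0  0  0  0  0  0  0  1  1  2  2  2
  0  0  0  0  1  1  1  2  2  3  3  3
  0  1  1  1  2  2  2  3  3  4  4  4
  0  1  1  1  2  3  3  4  4  5  5  5
  0  1  2  2  3  4  4  5  5  6  6  6
  0  1  2  2  3  4  4  5  5  6  7  7
  0  1  2  2  3  4  4  5  5  6  7  8
  0  1  2  3  4  5  5  6  6  7  8  9
  0  1  2  3  4  5  6  7  7  8  9  10
  1  2  3  4  5  6  7  8  8  9  10  11
  1  2  3  4  5  6  7  8  9  10  11  12

so w = (8, 10, 5, 2, 6, 3, 11, 12, 4, 7, 1, 9).

8 SE-corners of the 34-cell Rothe diagram give Ess(w):

[(2, 7, 0), (2, 9, 1), (3, 4, 0), (5, 4, 1), (8, 4, 2), (8, 7, 4), (8, 9, 5), (10, 1, 0)]


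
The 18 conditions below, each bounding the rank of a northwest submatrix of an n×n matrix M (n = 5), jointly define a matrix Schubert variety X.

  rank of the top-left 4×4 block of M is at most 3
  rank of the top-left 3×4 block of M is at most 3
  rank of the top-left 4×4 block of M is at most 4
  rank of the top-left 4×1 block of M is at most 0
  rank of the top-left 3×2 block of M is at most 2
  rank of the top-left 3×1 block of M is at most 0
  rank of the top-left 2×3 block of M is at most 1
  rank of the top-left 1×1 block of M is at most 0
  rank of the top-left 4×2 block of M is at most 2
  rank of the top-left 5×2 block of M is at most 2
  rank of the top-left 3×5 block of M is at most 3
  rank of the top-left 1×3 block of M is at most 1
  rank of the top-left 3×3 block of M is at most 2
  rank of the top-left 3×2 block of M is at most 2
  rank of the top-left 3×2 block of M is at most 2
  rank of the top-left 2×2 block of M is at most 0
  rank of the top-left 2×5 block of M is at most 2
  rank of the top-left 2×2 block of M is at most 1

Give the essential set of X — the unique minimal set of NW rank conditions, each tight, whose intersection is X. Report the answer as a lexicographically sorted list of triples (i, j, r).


Reconstructing r_w from the 18 given conditions:

  i=1: 0 | 0 | 1 | 1 | 1
  i=2: 0 | 0 | 1 | 2 | 2
  i=3: 0 | 1 | 2 | 3 | 3
  i=4: 0 | 1 | 2 | 3 | 4
  i=5: 1 | 2 | 3 | 4 | 5

the unique w with this rank table is (3, 4, 2, 5, 1).

Fulton essential set (2 of the 6 Rothe cells):

[(2, 2, 0), (4, 1, 0)]


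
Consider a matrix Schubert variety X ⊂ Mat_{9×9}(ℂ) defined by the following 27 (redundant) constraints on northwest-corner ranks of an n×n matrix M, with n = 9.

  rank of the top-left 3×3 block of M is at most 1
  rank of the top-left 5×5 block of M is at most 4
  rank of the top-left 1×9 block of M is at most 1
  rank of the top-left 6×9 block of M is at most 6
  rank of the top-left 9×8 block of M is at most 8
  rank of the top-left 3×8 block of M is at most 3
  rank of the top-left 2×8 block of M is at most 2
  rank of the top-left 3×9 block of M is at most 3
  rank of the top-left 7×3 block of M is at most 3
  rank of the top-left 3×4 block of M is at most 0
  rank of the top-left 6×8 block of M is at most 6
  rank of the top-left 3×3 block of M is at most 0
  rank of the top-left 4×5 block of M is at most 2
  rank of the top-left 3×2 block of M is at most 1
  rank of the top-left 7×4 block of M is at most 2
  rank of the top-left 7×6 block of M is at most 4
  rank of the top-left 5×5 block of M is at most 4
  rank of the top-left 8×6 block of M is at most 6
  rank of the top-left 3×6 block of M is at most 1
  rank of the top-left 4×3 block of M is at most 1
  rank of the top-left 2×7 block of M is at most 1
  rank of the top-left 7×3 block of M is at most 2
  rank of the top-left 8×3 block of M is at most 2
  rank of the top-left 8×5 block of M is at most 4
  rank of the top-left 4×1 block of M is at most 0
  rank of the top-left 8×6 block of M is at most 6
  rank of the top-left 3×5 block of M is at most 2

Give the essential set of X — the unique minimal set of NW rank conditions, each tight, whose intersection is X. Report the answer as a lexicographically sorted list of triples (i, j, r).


Rank table r_w(9×9) implied by the 27 constraints:

  0, 0, 0, 0, 1, 1, 1, 1, 1
  0, 0, 0, 0, 1, 1, 1, 2, 2
  0, 0, 0, 0, 1, 1, 2, 3, 3
  0, 1, 1, 1, 2, 2, 3, 4, 4
  1, 2, 2, 2, 3, 3, 4, 5, 5
  1, 2, 2, 2, 3, 4, 5, 6, 6
  1, 2, 2, 2, 3, 4, 5, 6, 7
  1, 2, 2, 3, 4, 5, 6, 7, 8
  1, 2, 3, 4, 5, 6, 7, 8, 9

the unique w with this rank table is (5, 8, 7, 2, 1, 6, 9, 4, 3).

D(w) has 21 cells with 6 SE-corners; essential set:

[(2, 7, 1), (3, 4, 0), (3, 6, 1), (4, 1, 0), (7, 4, 2), (8, 3, 2)]


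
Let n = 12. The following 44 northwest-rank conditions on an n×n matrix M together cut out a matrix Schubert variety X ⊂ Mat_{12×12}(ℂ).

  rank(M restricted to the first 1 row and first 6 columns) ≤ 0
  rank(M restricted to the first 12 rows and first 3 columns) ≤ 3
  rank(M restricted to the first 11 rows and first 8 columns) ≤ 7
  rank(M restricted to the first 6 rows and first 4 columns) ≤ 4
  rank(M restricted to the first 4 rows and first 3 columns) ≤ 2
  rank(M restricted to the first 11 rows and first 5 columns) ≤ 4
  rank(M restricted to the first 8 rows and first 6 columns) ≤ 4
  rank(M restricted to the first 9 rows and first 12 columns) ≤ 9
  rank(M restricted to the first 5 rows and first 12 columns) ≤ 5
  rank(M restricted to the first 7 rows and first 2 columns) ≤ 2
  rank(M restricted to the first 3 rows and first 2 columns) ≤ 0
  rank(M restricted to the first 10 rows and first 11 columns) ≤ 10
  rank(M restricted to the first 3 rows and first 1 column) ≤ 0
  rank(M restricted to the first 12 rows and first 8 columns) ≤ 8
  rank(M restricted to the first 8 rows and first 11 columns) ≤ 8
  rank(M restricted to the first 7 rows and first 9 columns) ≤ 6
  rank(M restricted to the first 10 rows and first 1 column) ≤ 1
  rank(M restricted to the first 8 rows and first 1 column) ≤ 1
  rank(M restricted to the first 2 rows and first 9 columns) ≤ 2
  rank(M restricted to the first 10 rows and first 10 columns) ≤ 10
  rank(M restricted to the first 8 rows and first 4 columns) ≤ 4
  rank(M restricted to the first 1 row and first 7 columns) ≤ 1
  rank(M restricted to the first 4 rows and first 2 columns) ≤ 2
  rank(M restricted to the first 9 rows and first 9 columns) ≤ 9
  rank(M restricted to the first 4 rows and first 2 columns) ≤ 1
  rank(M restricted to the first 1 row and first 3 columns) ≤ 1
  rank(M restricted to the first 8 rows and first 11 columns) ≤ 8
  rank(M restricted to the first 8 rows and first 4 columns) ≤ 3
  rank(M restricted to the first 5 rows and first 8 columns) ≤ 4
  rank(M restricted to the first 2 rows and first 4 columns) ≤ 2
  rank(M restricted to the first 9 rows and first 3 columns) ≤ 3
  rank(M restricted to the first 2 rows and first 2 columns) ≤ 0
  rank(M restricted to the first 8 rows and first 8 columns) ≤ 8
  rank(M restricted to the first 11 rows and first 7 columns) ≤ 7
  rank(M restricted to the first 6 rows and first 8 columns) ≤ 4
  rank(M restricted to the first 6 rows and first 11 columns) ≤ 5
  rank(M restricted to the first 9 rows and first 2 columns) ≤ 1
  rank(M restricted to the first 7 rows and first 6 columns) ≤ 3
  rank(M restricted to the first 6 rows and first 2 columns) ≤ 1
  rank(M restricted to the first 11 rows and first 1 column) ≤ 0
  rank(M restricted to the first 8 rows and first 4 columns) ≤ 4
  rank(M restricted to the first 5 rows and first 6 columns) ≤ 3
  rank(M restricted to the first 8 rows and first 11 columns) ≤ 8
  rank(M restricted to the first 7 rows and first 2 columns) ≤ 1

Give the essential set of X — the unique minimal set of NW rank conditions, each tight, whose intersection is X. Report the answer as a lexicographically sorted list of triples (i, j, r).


Recovering R(i,j) via the rank-extension bound from the 44 conditions:

  0 | 0 | 0 | 0 | 0 | 0 | 1 | 1 | 1 | 1 | 1 | 1
  0 | 0 | 1 | 1 | 1 | 1 | 2 | 2 | 2 | 2 | 2 | 2
  0 | 0 | 1 | 2 | 2 | 2 | 3 | 3 | 3 | 3 | 3 | 3
  0 | 1 | 2 | 3 | 3 | 3 | 4 | 4 | 4 | 4 | 4 | 4
  0 | 1 | 2 | 3 | 3 | 3 | 4 | 4 | 5 | 5 | 5 | 5
  0 | 1 | 2 | 3 | 3 | 3 | 4 | 4 | 5 | 5 | 5 | 6
  0 | 1 | 2 | 3 | 3 | 3 | 4 | 5 | 6 | 6 | 6 | 7
  0 | 1 | 2 | 3 | 4 | 4 | 5 | 6 | 7 | 7 | 7 | 8
  0 | 1 | 2 | 3 | 4 | 5 | 6 | 7 | 8 | 8 | 8 | 9
  0 | 1 | 2 | 3 | 4 | 5 | 6 | 7 | 8 | 9 | 9 | 10
  0 | 1 | 2 | 3 | 4 | 5 | 6 | 7 | 8 | 9 | 10 | 11
  1 | 2 | 3 | 4 | 5 | 6 | 7 | 8 | 9 | 10 | 11 | 12

hence w(1..12) = (7, 3, 4, 2, 9, 12, 8, 5, 6, 10, 11, 1).

|D(w)|=28, |Ess(w)|=6:

[(1, 6, 0), (3, 2, 0), (6, 8, 4), (6, 11, 5), (7, 6, 3), (11, 1, 0)]


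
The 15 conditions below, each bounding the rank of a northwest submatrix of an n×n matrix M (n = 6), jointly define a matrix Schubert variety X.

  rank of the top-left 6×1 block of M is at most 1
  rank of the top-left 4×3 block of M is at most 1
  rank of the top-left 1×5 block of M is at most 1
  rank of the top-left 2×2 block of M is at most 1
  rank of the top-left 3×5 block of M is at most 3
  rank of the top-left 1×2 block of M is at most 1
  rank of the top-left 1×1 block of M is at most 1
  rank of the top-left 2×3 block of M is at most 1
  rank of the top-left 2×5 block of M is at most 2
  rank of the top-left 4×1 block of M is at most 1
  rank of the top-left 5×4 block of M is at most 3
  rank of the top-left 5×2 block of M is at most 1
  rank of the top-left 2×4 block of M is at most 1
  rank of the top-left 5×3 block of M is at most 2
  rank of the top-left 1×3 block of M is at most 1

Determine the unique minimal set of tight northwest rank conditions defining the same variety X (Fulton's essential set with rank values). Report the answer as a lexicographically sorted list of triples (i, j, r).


Recovering R(i,j) via the rank-extension bound from the 15 conditions:

  1  1  1  1  1  1
  1  1  1  1  2  2
  1  1  1  2  3  3
  1  1  1  2  3  4
  1  1  2  3  4  5
  1  2  3  4  5  6

giving w = (1, 5, 4, 6, 3, 2) via Δ²R.

Rothe diagram D(w) (8 cells), 3 SE-corners (essential conditions):

[(2, 4, 1), (4, 3, 1), (5, 2, 1)]


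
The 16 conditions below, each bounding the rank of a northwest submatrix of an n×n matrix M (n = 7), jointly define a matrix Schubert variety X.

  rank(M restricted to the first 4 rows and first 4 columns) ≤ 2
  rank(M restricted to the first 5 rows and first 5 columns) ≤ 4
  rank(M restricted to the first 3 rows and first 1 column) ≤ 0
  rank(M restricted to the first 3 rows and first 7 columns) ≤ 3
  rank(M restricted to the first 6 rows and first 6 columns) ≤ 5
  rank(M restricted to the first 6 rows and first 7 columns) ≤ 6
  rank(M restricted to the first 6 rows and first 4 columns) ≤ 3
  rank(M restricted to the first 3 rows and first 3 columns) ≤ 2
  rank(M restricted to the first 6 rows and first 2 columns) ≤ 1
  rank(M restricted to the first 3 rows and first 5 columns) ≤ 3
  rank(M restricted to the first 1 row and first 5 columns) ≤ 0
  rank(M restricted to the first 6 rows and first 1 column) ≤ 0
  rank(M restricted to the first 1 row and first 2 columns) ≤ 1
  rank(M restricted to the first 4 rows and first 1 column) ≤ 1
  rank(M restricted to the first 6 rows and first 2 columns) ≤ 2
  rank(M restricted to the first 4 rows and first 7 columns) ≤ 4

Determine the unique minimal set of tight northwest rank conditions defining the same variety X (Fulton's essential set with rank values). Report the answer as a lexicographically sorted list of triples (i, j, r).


Reconstructing r_w from the 16 given conditions:

  i=1: 0, 0, 0, 0, 0, 1, 1
  i=2: 0, 1, 1, 1, 1, 2, 2
  i=3: 0, 1, 2, 2, 2, 3, 3
  i=4: 0, 1, 2, 2, 3, 4, 4
  i=5: 0, 1, 2, 3, 4, 5, 5
  i=6: 0, 1, 2, 3, 4, 5, 6
  i=7: 1, 2, 3, 4, 5, 6, 7

the unique w with this rank table is (6, 2, 3, 5, 4, 7, 1).

3 SE-corners of the 11-cell Rothe diagram give Ess(w):

[(1, 5, 0), (4, 4, 2), (6, 1, 0)]


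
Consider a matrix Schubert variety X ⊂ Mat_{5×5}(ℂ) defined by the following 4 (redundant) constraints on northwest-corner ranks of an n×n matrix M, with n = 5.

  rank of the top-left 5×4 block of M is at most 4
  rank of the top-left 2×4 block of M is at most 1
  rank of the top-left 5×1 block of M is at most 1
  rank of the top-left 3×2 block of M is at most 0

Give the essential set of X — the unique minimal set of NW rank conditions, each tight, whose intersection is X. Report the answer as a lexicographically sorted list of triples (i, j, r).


Rank table r_w(5×5) implied by the 4 constraints:

  R[1]: 0  0  1  1  1
  R[2]: 0  0  1  1  2
  R[3]: 0  0  1  2  3
  R[4]: 1  1  2  3  4
  R[5]: 1  2  3  4  5

the unique w with this rank table is (3, 5, 4, 1, 2).

Fulton essential set (2 of the 7 Rothe cells):

[(2, 4, 1), (3, 2, 0)]


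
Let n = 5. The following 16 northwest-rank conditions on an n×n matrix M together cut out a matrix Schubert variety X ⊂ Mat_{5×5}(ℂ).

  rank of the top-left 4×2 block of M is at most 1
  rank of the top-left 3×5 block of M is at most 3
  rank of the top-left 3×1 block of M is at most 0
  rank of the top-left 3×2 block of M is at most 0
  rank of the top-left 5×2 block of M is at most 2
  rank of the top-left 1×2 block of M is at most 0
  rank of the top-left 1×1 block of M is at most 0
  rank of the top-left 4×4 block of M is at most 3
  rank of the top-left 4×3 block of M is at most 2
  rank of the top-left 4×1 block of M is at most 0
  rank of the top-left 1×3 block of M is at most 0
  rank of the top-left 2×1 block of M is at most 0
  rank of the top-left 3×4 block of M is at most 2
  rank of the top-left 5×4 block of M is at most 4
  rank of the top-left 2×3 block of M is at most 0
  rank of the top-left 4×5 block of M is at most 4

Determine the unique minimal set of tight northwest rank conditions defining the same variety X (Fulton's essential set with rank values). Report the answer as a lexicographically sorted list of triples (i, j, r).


The tightest implied rank at each (i,j), from the 16 conditions:

  row 1: 0  0  0  1  1
  row 2: 0  0  0  1  2
  row 3: 0  0  1  2  3
  row 4: 0  1  2  3  4
  row 5: 1  2  3  4  5

giving w = (4, 5, 3, 2, 1) via Δ²R.

D(w) has 9 cells with 3 SE-corners; essential set:

[(2, 3, 0), (3, 2, 0), (4, 1, 0)]


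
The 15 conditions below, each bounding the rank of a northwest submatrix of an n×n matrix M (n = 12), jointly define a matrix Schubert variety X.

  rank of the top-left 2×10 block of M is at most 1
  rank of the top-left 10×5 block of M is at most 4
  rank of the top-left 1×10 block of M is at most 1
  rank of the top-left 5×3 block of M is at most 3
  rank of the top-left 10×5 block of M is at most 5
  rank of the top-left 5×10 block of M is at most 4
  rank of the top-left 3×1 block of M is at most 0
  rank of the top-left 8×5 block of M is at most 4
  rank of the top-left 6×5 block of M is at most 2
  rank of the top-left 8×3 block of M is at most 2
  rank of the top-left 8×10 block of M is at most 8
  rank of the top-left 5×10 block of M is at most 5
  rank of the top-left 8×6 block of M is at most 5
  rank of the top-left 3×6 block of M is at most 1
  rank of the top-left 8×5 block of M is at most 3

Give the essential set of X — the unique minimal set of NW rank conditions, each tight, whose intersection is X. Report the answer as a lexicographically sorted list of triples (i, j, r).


Propagating the 15 rank bounds to every northwest block:

  row 1: 0, 1, 1, 1, 1, 1, 1, 1, 1, 1, 1, 1
  row 2: 0, 1, 1, 1, 1, 1, 1, 1, 1, 1, 2, 2
  row 3: 0, 1, 1, 1, 1, 1, 2, 2, 2, 2, 3, 3
  row 4: 1, 2, 2, 2, 2, 2, 3, 3, 3, 3, 4, 4
  row 5: 1, 2, 2, 2, 2, 3, 4, 4, 4, 4, 5, 5
  row 6: 1, 2, 2, 2, 2, 3, 4, 5, 5, 5, 6, 6
  row 7: 1, 2, 2, 3, 3, 4, 5, 6, 6, 6, 7, 7
  row 8: 1, 2, 2, 3, 3, 4, 5, 6, 7, 7, 8, 8
  row 9: 1, 2, 3, 4, 4, 5, 6, 7, 8, 8, 9, 9
  row 10: 1, 2, 3, 4, 4, 5, 6, 7, 8, 9, 10, 10
  row 11: 1, 2, 3, 4, 5, 6, 7, 8, 9, 10, 11, 11
  row 12: 1, 2, 3, 4, 5, 6, 7, 8, 9, 10, 11, 12

hence w(1..12) = (2, 11, 7, 1, 6, 8, 4, 9, 3, 10, 5, 12).

D(w) has 25 cells with 7 SE-corners; essential set:

[(2, 10, 1), (3, 1, 0), (3, 6, 1), (6, 5, 2), (8, 3, 2), (8, 5, 3), (10, 5, 4)]


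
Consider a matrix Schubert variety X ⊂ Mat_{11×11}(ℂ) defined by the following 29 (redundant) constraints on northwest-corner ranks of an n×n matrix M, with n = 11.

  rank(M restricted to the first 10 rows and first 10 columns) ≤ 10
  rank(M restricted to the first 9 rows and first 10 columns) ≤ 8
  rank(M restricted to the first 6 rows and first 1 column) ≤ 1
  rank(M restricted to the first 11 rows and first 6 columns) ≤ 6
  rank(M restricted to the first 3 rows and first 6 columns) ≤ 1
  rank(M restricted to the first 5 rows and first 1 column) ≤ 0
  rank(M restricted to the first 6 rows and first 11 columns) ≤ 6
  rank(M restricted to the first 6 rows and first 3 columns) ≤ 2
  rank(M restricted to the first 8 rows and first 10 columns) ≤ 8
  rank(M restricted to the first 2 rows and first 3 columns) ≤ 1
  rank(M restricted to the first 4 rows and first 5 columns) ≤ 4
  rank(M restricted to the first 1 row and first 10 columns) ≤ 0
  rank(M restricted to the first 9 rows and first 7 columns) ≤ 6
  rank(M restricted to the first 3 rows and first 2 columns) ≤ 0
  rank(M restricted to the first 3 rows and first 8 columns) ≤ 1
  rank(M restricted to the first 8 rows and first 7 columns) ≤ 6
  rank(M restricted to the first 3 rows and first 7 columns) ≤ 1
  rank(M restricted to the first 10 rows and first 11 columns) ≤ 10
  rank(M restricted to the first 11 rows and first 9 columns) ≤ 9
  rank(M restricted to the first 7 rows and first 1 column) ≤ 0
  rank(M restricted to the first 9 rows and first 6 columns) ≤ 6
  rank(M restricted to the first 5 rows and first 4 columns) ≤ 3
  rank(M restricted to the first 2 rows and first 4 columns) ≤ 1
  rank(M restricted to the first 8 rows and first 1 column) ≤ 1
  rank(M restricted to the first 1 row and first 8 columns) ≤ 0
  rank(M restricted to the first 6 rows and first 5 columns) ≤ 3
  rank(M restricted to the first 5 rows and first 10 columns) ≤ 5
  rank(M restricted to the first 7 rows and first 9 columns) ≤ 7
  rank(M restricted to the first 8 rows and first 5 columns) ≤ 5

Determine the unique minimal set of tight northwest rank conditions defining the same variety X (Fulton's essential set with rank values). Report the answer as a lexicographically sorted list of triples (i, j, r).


The tightest implied rank at each (i,j), from the 29 conditions:

  0 | 0 | 0 | 0 | 0 | 0 | 0 | 0 | 0 | 0 | 1
  0 | 0 | 1 | 1 | 1 | 1 | 1 | 1 | 1 | 1 | 2
  0 | 0 | 1 | 1 | 1 | 1 | 1 | 1 | 2 | 2 | 3
  0 | 1 | 2 | 2 | 2 | 2 | 2 | 2 | 3 | 3 | 4
  0 | 1 | 2 | 3 | 3 | 3 | 3 | 3 | 4 | 4 | 5
  0 | 1 | 2 | 3 | 3 | 4 | 4 | 4 | 5 | 5 | 6
  0 | 1 | 2 | 3 | 4 | 5 | 5 | 5 | 6 | 6 | 7
  1 | 2 | 3 | 4 | 5 | 6 | 6 | 6 | 7 | 7 | 8
  1 | 2 | 3 | 4 | 5 | 6 | 6 | 7 | 8 | 8 | 9
  1 | 2 | 3 | 4 | 5 | 6 | 7 | 8 | 9 | 9 | 10
  1 | 2 | 3 | 4 | 5 | 6 | 7 | 8 | 9 | 10 | 11

hence w(1..11) = (11, 3, 9, 2, 4, 6, 5, 1, 8, 7, 10).

|D(w)|=25, |Ess(w)|=6:

[(1, 10, 0), (3, 2, 0), (3, 8, 1), (6, 5, 3), (7, 1, 0), (9, 7, 6)]


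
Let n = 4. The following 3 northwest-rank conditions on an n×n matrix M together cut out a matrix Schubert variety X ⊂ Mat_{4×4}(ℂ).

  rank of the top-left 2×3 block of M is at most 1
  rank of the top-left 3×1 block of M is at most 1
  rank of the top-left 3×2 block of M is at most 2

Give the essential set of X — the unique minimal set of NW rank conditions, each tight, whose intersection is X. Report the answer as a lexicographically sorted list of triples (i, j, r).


Reconstructing r_w from the 3 given conditions:

  i=1: 1  1  1  1
  i=2: 1  1  1  2
  i=3: 1  2  2  3
  i=4: 1  2  3  4

so w = (1, 4, 2, 3).

Rothe diagram D(w) (2 cells), 1 SE-corner (essential condition):

[(2, 3, 1)]


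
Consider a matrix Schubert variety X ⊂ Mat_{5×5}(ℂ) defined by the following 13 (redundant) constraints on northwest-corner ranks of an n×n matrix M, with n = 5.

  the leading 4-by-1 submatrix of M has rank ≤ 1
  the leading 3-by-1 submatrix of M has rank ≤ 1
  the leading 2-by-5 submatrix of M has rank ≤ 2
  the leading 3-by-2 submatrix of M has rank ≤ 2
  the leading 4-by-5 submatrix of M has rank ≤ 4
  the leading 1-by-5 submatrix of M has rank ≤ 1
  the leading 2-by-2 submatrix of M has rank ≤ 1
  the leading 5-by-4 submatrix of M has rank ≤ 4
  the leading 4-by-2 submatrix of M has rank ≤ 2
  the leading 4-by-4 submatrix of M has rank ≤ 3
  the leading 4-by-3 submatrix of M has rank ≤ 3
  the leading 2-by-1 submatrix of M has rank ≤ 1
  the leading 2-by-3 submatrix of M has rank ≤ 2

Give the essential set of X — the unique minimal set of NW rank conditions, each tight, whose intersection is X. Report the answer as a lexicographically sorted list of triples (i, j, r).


Recovering R(i,j) via the rank-extension bound from the 13 conditions:

  row 1: 1  1  1  1  1
  row 2: 1  1  2  2  2
  row 3: 1  2  3  3  3
  row 4: 1  2  3  3  4
  row 5: 1  2  3  4  5

second differences of R give the permutation w = (1, 3, 2, 5, 4).

2 SE-corners of the 2-cell Rothe diagram give Ess(w):

[(2, 2, 1), (4, 4, 3)]


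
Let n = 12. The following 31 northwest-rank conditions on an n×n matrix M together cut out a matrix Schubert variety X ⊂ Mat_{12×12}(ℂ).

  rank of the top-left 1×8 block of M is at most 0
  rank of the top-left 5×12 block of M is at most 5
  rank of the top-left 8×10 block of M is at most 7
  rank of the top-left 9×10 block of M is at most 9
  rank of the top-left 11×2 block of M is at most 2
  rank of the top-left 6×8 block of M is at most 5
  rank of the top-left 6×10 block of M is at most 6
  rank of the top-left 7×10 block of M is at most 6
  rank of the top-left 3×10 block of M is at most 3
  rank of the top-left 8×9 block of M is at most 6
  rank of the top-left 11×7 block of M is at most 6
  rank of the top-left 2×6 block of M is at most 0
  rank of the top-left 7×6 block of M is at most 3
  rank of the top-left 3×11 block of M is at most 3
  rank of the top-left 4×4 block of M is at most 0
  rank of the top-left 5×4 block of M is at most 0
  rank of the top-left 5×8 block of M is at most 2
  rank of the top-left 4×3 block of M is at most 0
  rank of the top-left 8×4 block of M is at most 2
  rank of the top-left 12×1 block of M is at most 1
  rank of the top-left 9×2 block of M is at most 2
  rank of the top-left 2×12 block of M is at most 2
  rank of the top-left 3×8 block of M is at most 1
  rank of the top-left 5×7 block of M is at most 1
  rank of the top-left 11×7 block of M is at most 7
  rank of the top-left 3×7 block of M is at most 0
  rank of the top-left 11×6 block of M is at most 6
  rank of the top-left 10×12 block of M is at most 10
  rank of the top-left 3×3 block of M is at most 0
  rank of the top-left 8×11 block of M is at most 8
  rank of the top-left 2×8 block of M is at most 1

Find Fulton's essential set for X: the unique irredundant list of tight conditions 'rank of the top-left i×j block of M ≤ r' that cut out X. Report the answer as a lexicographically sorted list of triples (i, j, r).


Recovering R(i,j) via the rank-extension bound from the 31 conditions:

  i=1: 0, 0, 0, 0, 0, 0, 0, 0, 1, 1, 1, 1
  i=2: 0, 0, 0, 0, 0, 0, 0, 1, 2, 2, 2, 2
  i=3: 0, 0, 0, 0, 0, 0, 0, 1, 2, 3, 3, 3
  i=4: 0, 0, 0, 0, 1, 1, 1, 2, 3, 4, 4, 4
  i=5: 0, 0, 0, 0, 1, 1, 1, 2, 3, 4, 5, 5
  i=6: 1, 1, 1, 1, 2, 2, 2, 3, 4, 5, 6, 6
  i=7: 1, 2, 2, 2, 3, 3, 3, 4, 5, 6, 7, 7
  i=8: 1, 2, 2, 2, 3, 4, 4, 5, 6, 7, 8, 8
  i=9: 1, 2, 3, 3, 4, 5, 5, 6, 7, 8, 9, 9
  i=10: 1, 2, 3, 4, 5, 6, 6, 7, 8, 9, 10, 10
  i=11: 1, 2, 3, 4, 5, 6, 6, 7, 8, 9, 10, 11
  i=12: 1, 2, 3, 4, 5, 6, 7, 8, 9, 10, 11, 12

giving w = (9, 8, 10, 5, 11, 1, 2, 6, 3, 4, 12, 7) via Δ²R.

ℓ(w)=35; the 6 essential cells (i,j,r):

[(1, 8, 0), (3, 7, 0), (5, 4, 0), (5, 7, 1), (8, 4, 2), (11, 7, 6)]


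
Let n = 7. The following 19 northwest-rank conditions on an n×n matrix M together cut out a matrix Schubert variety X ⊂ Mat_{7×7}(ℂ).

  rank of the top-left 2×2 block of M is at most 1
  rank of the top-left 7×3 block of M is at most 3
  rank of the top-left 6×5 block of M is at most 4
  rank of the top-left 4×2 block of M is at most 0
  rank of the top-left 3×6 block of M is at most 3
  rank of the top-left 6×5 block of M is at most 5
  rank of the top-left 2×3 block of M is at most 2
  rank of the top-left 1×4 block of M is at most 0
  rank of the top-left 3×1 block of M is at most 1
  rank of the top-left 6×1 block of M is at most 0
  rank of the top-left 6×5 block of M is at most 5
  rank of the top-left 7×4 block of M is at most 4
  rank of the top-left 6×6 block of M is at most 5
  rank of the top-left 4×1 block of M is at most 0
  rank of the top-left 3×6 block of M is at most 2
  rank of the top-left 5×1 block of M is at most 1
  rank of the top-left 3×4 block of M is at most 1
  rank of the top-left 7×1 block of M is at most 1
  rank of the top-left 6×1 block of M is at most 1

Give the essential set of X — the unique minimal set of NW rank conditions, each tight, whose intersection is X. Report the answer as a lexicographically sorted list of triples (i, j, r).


Computing R[i][j] = min implied NW-rank bound (n=7, 19 conditions):

  0, 0, 0, 0, 1, 1, 1
  0, 0, 1, 1, 2, 2, 2
  0, 0, 1, 1, 2, 2, 3
  0, 0, 1, 2, 3, 3, 4
  0, 1, 2, 3, 4, 4, 5
  0, 1, 2, 3, 4, 5, 6
  1, 2, 3, 4, 5, 6, 7

hence w(1..7) = (5, 3, 7, 4, 2, 6, 1).

|D(w)|=14, |Ess(w)|=5:

[(1, 4, 0), (3, 4, 1), (3, 6, 2), (4, 2, 0), (6, 1, 0)]


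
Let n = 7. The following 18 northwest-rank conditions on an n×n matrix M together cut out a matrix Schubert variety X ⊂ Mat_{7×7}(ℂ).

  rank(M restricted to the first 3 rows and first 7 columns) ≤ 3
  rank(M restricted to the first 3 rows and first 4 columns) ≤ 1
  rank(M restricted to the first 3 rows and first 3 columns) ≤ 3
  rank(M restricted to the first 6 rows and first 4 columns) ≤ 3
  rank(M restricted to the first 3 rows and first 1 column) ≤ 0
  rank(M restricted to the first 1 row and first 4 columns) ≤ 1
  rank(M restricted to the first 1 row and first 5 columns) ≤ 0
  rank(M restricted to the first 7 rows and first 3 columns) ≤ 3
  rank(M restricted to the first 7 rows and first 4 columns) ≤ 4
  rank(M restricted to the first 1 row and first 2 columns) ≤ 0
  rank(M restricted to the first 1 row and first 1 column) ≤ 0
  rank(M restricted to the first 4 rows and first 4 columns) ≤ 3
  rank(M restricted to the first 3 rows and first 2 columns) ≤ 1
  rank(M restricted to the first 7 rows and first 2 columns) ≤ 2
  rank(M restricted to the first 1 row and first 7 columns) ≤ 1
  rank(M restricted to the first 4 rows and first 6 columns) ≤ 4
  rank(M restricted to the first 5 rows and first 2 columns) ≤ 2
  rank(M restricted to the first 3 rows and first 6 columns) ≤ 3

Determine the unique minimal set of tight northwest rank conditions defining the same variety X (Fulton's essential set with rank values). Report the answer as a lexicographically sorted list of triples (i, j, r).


Rank table r_w(7×7) implied by the 18 constraints:

  row 1: 0  0  0  0  0  1  1
  row 2: 0  1  1  1  1  2  2
  row 3: 0  1  1  1  2  3  3
  row 4: 1  2  2  2  3  4  4
  row 5: 1  2  3  3  4  5  5
  row 6: 1  2  3  3  4  5  6
  row 7: 1  2  3  4  5  6  7

so w = (6, 2, 5, 1, 3, 7, 4).

|D(w)|=10, |Ess(w)|=4:

[(1, 5, 0), (3, 1, 0), (3, 4, 1), (6, 4, 3)]


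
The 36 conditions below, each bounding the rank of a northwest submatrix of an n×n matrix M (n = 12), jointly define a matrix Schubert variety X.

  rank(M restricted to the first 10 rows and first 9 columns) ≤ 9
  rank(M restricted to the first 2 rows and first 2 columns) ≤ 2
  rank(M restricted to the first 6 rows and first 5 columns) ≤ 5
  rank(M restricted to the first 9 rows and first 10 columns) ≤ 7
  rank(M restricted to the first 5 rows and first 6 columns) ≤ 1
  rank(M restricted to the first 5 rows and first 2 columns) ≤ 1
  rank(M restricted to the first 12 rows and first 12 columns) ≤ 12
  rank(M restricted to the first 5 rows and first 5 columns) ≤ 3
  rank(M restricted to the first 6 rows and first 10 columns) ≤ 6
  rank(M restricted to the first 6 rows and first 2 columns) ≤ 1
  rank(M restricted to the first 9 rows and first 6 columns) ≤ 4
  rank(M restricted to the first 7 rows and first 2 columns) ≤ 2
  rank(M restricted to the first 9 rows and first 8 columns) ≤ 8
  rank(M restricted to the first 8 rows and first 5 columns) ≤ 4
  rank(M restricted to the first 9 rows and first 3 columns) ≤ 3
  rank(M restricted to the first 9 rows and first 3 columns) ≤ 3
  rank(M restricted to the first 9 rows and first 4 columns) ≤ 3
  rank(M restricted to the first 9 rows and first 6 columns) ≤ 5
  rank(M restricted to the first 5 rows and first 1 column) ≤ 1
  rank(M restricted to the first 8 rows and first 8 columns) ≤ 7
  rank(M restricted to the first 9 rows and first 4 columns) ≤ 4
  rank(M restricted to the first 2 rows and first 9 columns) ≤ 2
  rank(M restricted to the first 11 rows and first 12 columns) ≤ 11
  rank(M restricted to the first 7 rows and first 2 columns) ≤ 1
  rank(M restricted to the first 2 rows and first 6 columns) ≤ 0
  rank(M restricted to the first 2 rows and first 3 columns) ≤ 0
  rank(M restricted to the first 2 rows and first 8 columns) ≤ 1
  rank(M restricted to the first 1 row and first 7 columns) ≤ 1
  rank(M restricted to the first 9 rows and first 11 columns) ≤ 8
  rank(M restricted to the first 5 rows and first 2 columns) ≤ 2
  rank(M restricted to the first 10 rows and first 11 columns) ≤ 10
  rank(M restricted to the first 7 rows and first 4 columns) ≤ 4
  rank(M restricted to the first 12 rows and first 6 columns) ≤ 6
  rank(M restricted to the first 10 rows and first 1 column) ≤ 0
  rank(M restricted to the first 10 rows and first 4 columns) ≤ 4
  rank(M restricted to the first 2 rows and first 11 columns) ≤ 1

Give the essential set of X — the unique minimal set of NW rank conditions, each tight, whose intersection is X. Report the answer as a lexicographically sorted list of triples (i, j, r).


Computing R[i][j] = min implied NW-rank bound (n=12, 36 conditions):

  i=1: 0 | 0 | 0 | 0 | 0 | 0 | 1 | 1 | 1 | 1 | 1 | 1
  i=2: 0 | 0 | 0 | 0 | 0 | 0 | 1 | 1 | 1 | 1 | 1 | 2
  i=3: 0 | 1 | 1 | 1 | 1 | 1 | 2 | 2 | 2 | 2 | 2 | 3
  i=4: 0 | 1 | 1 | 1 | 1 | 1 | 2 | 3 | 3 | 3 | 3 | 4
  i=5: 0 | 1 | 1 | 1 | 1 | 1 | 2 | 3 | 4 | 4 | 4 | 5
  i=6: 0 | 1 | 2 | 2 | 2 | 2 | 3 | 4 | 5 | 5 | 5 | 6
  i=7: 0 | 1 | 2 | 3 | 3 | 3 | 4 | 5 | 6 | 6 | 6 | 7
  i=8: 0 | 1 | 2 | 3 | 4 | 4 | 5 | 6 | 7 | 7 | 7 | 8
  i=9: 0 | 1 | 2 | 3 | 4 | 4 | 5 | 6 | 7 | 7 | 8 | 9
  i=10: 0 | 1 | 2 | 3 | 4 | 5 | 6 | 7 | 8 | 8 | 9 | 10
  i=11: 1 | 2 | 3 | 4 | 5 | 6 | 7 | 8 | 9 | 9 | 10 | 11
  i=12: 1 | 2 | 3 | 4 | 5 | 6 | 7 | 8 | 9 | 10 | 11 | 12

second differences of R give the permutation w = (7, 12, 2, 8, 9, 3, 4, 5, 11, 6, 1, 10).

ℓ(w)=34; the 6 essential cells (i,j,r):

[(2, 6, 0), (2, 11, 1), (5, 6, 1), (9, 6, 4), (9, 10, 7), (10, 1, 0)]


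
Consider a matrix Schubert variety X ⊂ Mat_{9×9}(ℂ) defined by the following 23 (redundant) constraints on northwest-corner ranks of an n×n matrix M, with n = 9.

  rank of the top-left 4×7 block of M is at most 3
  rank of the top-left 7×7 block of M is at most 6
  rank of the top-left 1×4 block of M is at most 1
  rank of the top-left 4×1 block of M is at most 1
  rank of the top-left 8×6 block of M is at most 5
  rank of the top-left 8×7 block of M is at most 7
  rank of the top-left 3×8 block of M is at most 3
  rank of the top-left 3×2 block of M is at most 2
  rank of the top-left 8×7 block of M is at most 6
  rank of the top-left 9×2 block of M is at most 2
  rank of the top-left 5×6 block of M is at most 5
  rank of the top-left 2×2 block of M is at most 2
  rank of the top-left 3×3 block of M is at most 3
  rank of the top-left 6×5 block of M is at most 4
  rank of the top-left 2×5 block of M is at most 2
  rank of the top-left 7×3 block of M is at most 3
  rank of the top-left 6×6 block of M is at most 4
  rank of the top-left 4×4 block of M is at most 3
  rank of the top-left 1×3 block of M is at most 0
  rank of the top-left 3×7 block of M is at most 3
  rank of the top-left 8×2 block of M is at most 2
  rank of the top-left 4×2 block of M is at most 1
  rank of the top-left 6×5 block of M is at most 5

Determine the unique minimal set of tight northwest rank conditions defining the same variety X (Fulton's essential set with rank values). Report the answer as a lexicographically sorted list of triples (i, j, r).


Rank table r_w(9×9) implied by the 23 constraints:

  row 1: 0 | 0 | 0 | 1 | 1 | 1 | 1 | 1 | 1
  row 2: 1 | 1 | 1 | 2 | 2 | 2 | 2 | 2 | 2
  row 3: 1 | 1 | 2 | 3 | 3 | 3 | 3 | 3 | 3
  row 4: 1 | 1 | 2 | 3 | 3 | 3 | 3 | 4 | 4
  row 5: 1 | 2 | 3 | 4 | 4 | 4 | 4 | 5 | 5
  row 6: 1 | 2 | 3 | 4 | 4 | 4 | 5 | 6 | 6
  row 7: 1 | 2 | 3 | 4 | 5 | 5 | 6 | 7 | 7
  row 8: 1 | 2 | 3 | 4 | 5 | 5 | 6 | 7 | 8
  row 9: 1 | 2 | 3 | 4 | 5 | 6 | 7 | 8 | 9

second differences of R give the permutation w = (4, 1, 3, 8, 2, 7, 5, 9, 6).

Rothe diagram D(w) (11 cells), 5 SE-corners (essential conditions):

[(1, 3, 0), (4, 2, 1), (4, 7, 3), (6, 6, 4), (8, 6, 5)]


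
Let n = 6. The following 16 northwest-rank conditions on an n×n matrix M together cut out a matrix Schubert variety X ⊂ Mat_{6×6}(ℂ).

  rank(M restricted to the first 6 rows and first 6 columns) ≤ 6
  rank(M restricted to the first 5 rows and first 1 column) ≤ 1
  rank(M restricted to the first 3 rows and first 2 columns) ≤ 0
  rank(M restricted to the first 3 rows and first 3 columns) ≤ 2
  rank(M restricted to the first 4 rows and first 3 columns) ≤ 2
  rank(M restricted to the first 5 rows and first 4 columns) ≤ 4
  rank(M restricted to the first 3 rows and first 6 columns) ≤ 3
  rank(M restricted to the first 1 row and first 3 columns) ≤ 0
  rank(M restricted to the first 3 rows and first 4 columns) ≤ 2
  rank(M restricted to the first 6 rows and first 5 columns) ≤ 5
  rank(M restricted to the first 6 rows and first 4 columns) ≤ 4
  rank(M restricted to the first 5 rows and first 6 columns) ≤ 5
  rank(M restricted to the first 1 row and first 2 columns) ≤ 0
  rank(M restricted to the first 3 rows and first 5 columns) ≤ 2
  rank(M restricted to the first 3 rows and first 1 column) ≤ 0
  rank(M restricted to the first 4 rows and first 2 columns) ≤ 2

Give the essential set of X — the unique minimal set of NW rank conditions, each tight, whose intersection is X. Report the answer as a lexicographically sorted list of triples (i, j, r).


Computing R[i][j] = min implied NW-rank bound (n=6, 16 conditions):

  row 1: 0 | 0 | 0 | 1 | 1 | 1
  row 2: 0 | 0 | 1 | 2 | 2 | 2
  row 3: 0 | 0 | 1 | 2 | 2 | 3
  row 4: 1 | 1 | 2 | 3 | 3 | 4
  row 5: 1 | 2 | 3 | 4 | 4 | 5
  row 6: 1 | 2 | 3 | 4 | 5 | 6

so w = (4, 3, 6, 1, 2, 5).

Rothe diagram D(w) (8 cells), 3 SE-corners (essential conditions):

[(1, 3, 0), (3, 2, 0), (3, 5, 2)]


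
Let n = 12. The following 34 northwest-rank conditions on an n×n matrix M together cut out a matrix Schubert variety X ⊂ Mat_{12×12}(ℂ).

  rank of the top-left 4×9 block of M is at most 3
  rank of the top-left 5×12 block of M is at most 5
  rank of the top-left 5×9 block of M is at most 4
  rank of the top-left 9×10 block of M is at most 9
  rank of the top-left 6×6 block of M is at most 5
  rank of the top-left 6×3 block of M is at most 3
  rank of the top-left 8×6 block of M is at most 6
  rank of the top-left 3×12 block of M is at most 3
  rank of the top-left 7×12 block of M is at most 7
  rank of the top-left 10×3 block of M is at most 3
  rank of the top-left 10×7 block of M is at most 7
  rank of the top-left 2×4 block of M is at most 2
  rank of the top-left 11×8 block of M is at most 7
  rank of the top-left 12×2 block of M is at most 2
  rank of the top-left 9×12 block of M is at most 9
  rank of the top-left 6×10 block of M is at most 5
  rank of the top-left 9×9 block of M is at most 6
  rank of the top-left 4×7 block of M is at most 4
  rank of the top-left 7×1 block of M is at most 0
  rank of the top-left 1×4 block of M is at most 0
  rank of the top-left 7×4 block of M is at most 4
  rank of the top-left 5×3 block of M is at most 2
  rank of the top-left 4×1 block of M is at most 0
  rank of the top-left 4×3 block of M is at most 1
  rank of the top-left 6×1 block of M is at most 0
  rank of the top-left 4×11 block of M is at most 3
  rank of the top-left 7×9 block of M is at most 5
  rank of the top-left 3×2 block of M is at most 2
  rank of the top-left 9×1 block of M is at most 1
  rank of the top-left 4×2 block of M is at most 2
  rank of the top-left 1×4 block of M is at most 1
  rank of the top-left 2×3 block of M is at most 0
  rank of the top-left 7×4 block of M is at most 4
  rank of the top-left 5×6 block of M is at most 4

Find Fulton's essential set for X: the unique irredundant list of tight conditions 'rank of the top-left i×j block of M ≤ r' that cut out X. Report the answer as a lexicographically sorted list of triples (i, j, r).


The tightest implied rank at each (i,j), from the 34 conditions:

  R[1]: 0, 0, 0, 0, 1, 1, 1, 1, 1, 1, 1, 1
  R[2]: 0, 0, 0, 1, 2, 2, 2, 2, 2, 2, 2, 2
  R[3]: 0, 1, 1, 2, 3, 3, 3, 3, 3, 3, 3, 3
  R[4]: 0, 1, 1, 2, 3, 3, 3, 3, 3, 3, 3, 4
  R[5]: 0, 1, 2, 3, 4, 4, 4, 4, 4, 4, 4, 5
  R[6]: 0, 1, 2, 3, 4, 5, 5, 5, 5, 5, 5, 6
  R[7]: 0, 1, 2, 3, 4, 5, 5, 5, 5, 6, 6, 7
  R[8]: 1, 2, 3, 4, 5, 6, 6, 6, 6, 7, 7, 8
  R[9]: 1, 2, 3, 4, 5, 6, 6, 6, 6, 7, 8, 9
  R[10]: 1, 2, 3, 4, 5, 6, 7, 7, 7, 8, 9, 10
  R[11]: 1, 2, 3, 4, 5, 6, 7, 7, 8, 9, 10, 11
  R[12]: 1, 2, 3, 4, 5, 6, 7, 8, 9, 10, 11, 12

reading off 1-entries of Δ²R: w = (5, 4, 2, 12, 3, 6, 10, 1, 11, 7, 9, 8).

|D(w)|=26, |Ess(w)|=8:

[(1, 4, 0), (2, 3, 0), (4, 3, 1), (4, 11, 3), (7, 1, 0), (7, 9, 5), (9, 9, 6), (11, 8, 7)]
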